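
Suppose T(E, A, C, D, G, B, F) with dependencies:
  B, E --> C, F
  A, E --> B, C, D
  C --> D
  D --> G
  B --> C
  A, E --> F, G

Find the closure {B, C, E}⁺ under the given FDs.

Start with {B, C, E}.
B, E --> C, F applies; add {F} → now {B, C, E, F}.
C --> D applies; add {D} → now {B, C, D, E, F}.
D --> G applies; add {G} → now {B, C, D, E, F, G}.
No further FD applies.

{B, C, D, E, F, G}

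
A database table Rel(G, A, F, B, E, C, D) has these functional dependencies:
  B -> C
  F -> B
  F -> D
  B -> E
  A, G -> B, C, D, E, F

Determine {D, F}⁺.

{B, C, D, E, F}

Start with {D, F}.
F -> B applies; add {B} → now {B, D, F}.
B -> E applies; add {E} → now {B, D, E, F}.
B -> C applies; add {C} → now {B, C, D, E, F}.
No further FD applies.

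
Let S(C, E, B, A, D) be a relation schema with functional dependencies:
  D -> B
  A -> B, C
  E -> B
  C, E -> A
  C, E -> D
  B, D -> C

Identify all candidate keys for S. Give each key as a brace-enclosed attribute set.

Attributes never on any right-hand side: {E} — every candidate key must contain it.
{A, E}⁺ = {A, B, C, D, E}, which is every attribute, so {A, E} is a candidate key.
{C, E}⁺ = {A, B, C, D, E}, which is every attribute, so {C, E} is a candidate key.
{D, E}⁺ = {A, B, C, D, E}, which is every attribute, so {D, E} is a candidate key.
These are minimal and exhaustive — every other superkey contains one of them.

{A, E}, {C, E}, {D, E}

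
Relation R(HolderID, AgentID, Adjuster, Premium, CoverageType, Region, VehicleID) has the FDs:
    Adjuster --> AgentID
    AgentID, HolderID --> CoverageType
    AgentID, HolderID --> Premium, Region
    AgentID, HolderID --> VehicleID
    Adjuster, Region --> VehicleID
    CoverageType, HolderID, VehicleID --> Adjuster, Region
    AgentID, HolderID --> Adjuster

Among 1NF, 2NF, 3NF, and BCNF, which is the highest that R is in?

3NF

Candidate keys: {Adjuster, HolderID}, {AgentID, HolderID}, {CoverageType, HolderID, VehicleID}. Prime attributes: {Adjuster, AgentID, CoverageType, HolderID, VehicleID}.
Adjuster --> AgentID breaks BCNF: {Adjuster}⁺ = {Adjuster, AgentID}, so {Adjuster} is not a superkey.
Its right-hand attributes {AgentID} are all prime, as are those of every other non-superkey FD — the relation is in 3NF.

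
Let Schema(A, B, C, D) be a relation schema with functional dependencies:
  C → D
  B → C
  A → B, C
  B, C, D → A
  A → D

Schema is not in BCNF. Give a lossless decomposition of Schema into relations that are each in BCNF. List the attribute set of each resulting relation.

Candidate keys of the original relation: {A}, {B}.
In {A, B, C, D}, {C} is not a superkey ({C}⁺ restricted to this set is {C, D}), so split on C → D into {C, D} and {A, B, C}.
{C, D} is in BCNF.
{A, B, C} is in BCNF.

{A, B, C}; {C, D}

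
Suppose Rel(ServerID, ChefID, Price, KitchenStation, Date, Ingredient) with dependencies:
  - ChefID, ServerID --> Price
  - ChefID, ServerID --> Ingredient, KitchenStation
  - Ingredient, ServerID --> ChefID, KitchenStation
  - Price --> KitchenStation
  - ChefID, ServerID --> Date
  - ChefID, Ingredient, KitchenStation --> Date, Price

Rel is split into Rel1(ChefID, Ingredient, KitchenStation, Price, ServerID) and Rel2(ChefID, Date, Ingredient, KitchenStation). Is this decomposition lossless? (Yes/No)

Yes

Rel1 ∩ Rel2 = {ChefID, Ingredient, KitchenStation}; its closure under F is {ChefID, Date, Ingredient, KitchenStation, Price}.
Since Rel2 ⊆ {ChefID, Date, Ingredient, KitchenStation, Price}, the intersection is a superkey of Rel2; the decomposition is lossless.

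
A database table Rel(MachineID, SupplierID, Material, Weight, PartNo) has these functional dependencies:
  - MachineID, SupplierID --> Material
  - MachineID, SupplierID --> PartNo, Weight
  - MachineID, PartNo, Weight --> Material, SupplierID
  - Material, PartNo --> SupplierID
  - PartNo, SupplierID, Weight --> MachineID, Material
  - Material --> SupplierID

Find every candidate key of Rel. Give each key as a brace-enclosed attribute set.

{MachineID, Material}⁺ = {MachineID, Material, PartNo, SupplierID, Weight}, which is every attribute, so {MachineID, Material} is a candidate key.
{MachineID, SupplierID}⁺ = {MachineID, Material, PartNo, SupplierID, Weight}, which is every attribute, so {MachineID, SupplierID} is a candidate key.
{MachineID, PartNo, Weight}⁺ = {MachineID, Material, PartNo, SupplierID, Weight}, which is every attribute, so {MachineID, PartNo, Weight} is a candidate key.
{Material, PartNo, Weight}⁺ = {MachineID, Material, PartNo, SupplierID, Weight}, which is every attribute, so {Material, PartNo, Weight} is a candidate key.
{PartNo, SupplierID, Weight}⁺ = {MachineID, Material, PartNo, SupplierID, Weight}, which is every attribute, so {PartNo, SupplierID, Weight} is a candidate key.
These are minimal and exhaustive — every other superkey contains one of them.

{MachineID, Material}, {MachineID, PartNo, Weight}, {MachineID, SupplierID}, {Material, PartNo, Weight}, {PartNo, SupplierID, Weight}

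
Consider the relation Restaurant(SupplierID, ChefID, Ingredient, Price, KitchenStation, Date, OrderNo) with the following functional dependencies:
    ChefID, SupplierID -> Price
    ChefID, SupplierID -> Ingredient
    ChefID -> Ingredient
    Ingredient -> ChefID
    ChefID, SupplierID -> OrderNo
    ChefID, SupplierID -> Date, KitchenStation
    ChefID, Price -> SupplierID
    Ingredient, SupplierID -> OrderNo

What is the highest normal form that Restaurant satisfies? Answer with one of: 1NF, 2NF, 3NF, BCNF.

3NF

Candidate keys: {ChefID, Price}, {ChefID, SupplierID}, {Ingredient, Price}, {Ingredient, SupplierID}. Prime attributes: {ChefID, Ingredient, Price, SupplierID}.
ChefID -> Ingredient breaks BCNF: {ChefID}⁺ = {ChefID, Ingredient}, so {ChefID} is not a superkey.
Its right-hand attributes {Ingredient} are all prime, as are those of every other non-superkey FD — the relation is in 3NF.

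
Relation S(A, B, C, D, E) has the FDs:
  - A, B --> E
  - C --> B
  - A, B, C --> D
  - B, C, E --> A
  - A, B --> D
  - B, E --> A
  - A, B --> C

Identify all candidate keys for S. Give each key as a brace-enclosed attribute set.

Closure of {A, B} is {A, B, C, D, E}, the whole schema; {A, B} is a candidate key.
Closure of {A, C} is {A, B, C, D, E}, the whole schema; {A, C} is a candidate key.
Closure of {B, E} is {A, B, C, D, E}, the whole schema; {B, E} is a candidate key.
Closure of {C, E} is {A, B, C, D, E}, the whole schema; {C, E} is a candidate key.
Any other superkey properly contains one of these, so there are no further candidate keys.

{A, B}, {A, C}, {B, E}, {C, E}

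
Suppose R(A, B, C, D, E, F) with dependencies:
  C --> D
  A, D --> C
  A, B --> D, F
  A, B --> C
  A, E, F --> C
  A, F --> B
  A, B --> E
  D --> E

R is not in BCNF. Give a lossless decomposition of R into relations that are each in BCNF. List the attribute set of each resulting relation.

Candidate keys of the original relation: {A, B}, {A, F}.
{A, B, C, D, E, F}: {C} determines {C, D, E} here but is not a superkey — split on C --> D, E, giving {C, D, E} and {A, B, C, F}.
{C, D, E}: {D} determines {D, E} here but is not a superkey — split on D --> E, giving {D, E} and {C, D}.
{D, E} is in BCNF.
{C, D} is in BCNF.
{A, B, C, F} is in BCNF.

{A, B, C, F}; {C, D}; {D, E}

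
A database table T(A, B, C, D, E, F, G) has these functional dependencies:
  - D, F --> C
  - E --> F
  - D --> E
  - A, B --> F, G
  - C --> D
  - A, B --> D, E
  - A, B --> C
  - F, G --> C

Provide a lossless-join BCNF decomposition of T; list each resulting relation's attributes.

{A, B, D, G}; {C, D, E}; {D, F}; {E, F}

Candidate key of the original relation: {A, B}.
{A, B, C, D, E, F, G}: {D, F} determines {C, D, E, F} here but is not a superkey — split on D, F --> C, E, giving {C, D, E, F} and {A, B, D, F, G}.
{C, D, E, F}: {E} determines {E, F} here but is not a superkey — split on E --> F, giving {E, F} and {C, D, E}.
{E, F} has no BCNF violation.
{C, D, E} has no BCNF violation.
{A, B, D, F, G}: {D} determines {D, F} here but is not a superkey — split on D --> F, giving {D, F} and {A, B, D, G}.
{D, F} has no BCNF violation.
{A, B, D, G} has no BCNF violation.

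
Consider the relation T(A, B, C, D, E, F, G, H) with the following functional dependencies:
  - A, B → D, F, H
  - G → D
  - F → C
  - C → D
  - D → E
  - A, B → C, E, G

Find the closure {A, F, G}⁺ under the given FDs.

Start with {A, F, G}.
G → D applies; add {D} → now {A, D, F, G}.
F → C applies; add {C} → now {A, C, D, F, G}.
D → E applies; add {E} → now {A, C, D, E, F, G}.
No further FD applies.

{A, C, D, E, F, G}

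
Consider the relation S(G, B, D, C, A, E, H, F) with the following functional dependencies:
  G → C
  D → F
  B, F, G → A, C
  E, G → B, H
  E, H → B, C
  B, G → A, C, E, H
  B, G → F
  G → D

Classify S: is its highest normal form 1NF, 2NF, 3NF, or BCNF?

Candidate keys: {B, G}, {E, G}. Prime attributes: {B, E, G}.
G → C breaks BCNF: {G}⁺ = {C, D, F, G}, so {G} is not a superkey.
Because {C} is non-prime and the left side of G → C is not a superkey, the relation is not in 3NF.
Since {G} ⊂ {B, G} and {G}⁺ ⊇ {C, D, F} with {C, D, F} non-prime, there is a partial dependency; 2NF fails.

1NF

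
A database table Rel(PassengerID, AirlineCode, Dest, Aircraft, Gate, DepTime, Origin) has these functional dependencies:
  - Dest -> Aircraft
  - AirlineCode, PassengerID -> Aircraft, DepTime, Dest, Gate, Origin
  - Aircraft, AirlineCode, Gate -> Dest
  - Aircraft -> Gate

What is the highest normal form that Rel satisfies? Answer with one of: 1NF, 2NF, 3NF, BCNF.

2NF

Candidate key: {AirlineCode, PassengerID}. Prime attributes: {AirlineCode, PassengerID}.
Dest -> Aircraft: {Dest}⁺ = {Aircraft, Dest, Gate}, which is not all of the attributes, so the left side is not a superkey — BCNF is violated.
Dest -> Aircraft has non-prime {Aircraft} on the right and a non-superkey on the left, so 3NF fails.
Checking every proper subset of each key, none determines a non-prime attribute — 2NF is satisfied.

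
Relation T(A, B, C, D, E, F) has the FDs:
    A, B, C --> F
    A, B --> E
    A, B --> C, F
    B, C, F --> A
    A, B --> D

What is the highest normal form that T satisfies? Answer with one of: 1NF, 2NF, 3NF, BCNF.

BCNF

Candidate keys: {A, B}, {B, C, F}. Prime attributes: {A, B, C, F}.
The left-hand side of every FD is a superkey, so BCNF is satisfied.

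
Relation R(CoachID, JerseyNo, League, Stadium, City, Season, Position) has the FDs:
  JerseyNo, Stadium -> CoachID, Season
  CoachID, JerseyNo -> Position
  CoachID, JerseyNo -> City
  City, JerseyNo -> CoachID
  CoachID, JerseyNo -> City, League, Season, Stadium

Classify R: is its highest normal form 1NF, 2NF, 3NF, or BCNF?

Candidate keys: {City, JerseyNo}, {CoachID, JerseyNo}, {JerseyNo, Stadium}. Prime attributes: {City, CoachID, JerseyNo, Stadium}.
Every FD has a superkey on the left, so the relation is in BCNF.

BCNF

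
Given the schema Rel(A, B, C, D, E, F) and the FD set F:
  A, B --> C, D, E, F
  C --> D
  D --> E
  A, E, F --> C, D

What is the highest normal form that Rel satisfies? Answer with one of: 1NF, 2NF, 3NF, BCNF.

Candidate key: {A, B}. Prime attributes: {A, B}.
For C --> D we have {C}⁺ = {C, D, E}; {C} is not a superkey, so BCNF fails.
Because {D} is non-prime and the left side of C --> D is not a superkey, the relation is not in 3NF.
No non-prime attribute depends on a proper subset of any candidate key, so 2NF holds.

2NF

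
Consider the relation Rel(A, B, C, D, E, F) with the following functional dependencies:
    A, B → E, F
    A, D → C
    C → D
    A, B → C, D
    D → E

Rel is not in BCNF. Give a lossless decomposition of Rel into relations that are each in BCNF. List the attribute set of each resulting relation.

Candidate key of the original relation: {A, B}.
{A, B, C, D, E, F}: {A, D} determines {A, C, D, E} here but is not a superkey — split on A, D → C, E, giving {A, C, D, E} and {A, B, D, F}.
{A, C, D, E}: {C} determines {C, D, E} here but is not a superkey — split on C → D, E, giving {C, D, E} and {A, C}.
{C, D, E}: {D} determines {D, E} here but is not a superkey — split on D → E, giving {D, E} and {C, D}.
{D, E}: every determinant is a superkey — BCNF.
{C, D}: every determinant is a superkey — BCNF.
{A, C}: every determinant is a superkey — BCNF.
{A, B, D, F}: every determinant is a superkey — BCNF.

{A, B, D, F}; {A, C}; {C, D}; {D, E}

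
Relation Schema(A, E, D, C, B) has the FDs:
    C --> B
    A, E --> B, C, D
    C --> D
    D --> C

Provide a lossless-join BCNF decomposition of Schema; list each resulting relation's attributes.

Candidate key of the original relation: {A, E}.
Within {A, B, C, D, E}: {C}⁺ ∩ {A, B, C, D, E} = {B, C, D}, not the whole set, so C --> B, D violates BCNF; decompose into {B, C, D} and {A, C, E}.
{B, C, D}: every determinant is a superkey — BCNF.
{A, C, E}: every determinant is a superkey — BCNF.

{A, C, E}; {B, C, D}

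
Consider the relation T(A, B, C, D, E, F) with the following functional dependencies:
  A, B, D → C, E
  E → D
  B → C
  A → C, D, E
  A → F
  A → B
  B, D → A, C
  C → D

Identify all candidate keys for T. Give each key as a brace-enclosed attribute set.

{A} is a candidate key since {A}⁺ = {A, B, C, D, E, F} covers every attribute.
{B} is a candidate key since {B}⁺ = {A, B, C, D, E, F} covers every attribute.
Any other superkey properly contains one of these, so there are no further candidate keys.

{A}, {B}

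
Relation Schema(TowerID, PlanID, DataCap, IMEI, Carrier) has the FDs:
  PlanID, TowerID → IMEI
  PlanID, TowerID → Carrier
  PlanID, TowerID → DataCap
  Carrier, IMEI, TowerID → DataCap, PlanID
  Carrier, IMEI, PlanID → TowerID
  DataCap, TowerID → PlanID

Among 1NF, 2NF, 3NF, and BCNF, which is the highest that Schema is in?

Candidate keys: {Carrier, IMEI, PlanID}, {Carrier, IMEI, TowerID}, {DataCap, TowerID}, {PlanID, TowerID}. Prime attributes: {Carrier, DataCap, IMEI, PlanID, TowerID}.
The left-hand side of every FD is a superkey, so BCNF is satisfied.

BCNF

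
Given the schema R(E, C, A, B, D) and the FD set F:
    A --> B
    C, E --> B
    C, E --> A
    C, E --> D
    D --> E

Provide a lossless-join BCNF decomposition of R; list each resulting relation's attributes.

Candidate keys of the original relation: {C, D}, {C, E}.
In {A, B, C, D, E}, {A} is not a superkey ({A}⁺ restricted to this set is {A, B}), so split on A --> B into {A, B} and {A, C, D, E}.
{A, B} is in BCNF.
In {A, C, D, E}, {D} is not a superkey ({D}⁺ restricted to this set is {D, E}), so split on D --> E into {D, E} and {A, C, D}.
{D, E} is in BCNF.
{A, C, D} is in BCNF.

{A, B}; {A, C, D}; {D, E}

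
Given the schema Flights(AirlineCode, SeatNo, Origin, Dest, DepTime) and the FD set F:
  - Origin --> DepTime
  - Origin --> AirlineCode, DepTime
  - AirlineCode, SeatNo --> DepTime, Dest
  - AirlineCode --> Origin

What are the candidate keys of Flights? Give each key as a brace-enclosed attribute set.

Attributes never on any right-hand side: {SeatNo} — every candidate key must contain it.
{AirlineCode, SeatNo} is a candidate key since {AirlineCode, SeatNo}⁺ = {AirlineCode, DepTime, Dest, Origin, SeatNo} covers every attribute.
{Origin, SeatNo} is a candidate key since {Origin, SeatNo}⁺ = {AirlineCode, DepTime, Dest, Origin, SeatNo} covers every attribute.
These are minimal and exhaustive — every other superkey contains one of them.

{AirlineCode, SeatNo}, {Origin, SeatNo}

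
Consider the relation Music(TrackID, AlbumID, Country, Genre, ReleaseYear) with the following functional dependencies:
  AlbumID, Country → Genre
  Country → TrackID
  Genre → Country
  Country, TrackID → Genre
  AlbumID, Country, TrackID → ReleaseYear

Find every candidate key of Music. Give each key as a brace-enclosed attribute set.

{AlbumID, Country}, {AlbumID, Genre}

{AlbumID} never appears on the right of any FD, so every key must include it.
Closure of {AlbumID, Country} is {AlbumID, Country, Genre, ReleaseYear, TrackID}, the whole schema; {AlbumID, Country} is a candidate key.
Closure of {AlbumID, Genre} is {AlbumID, Country, Genre, ReleaseYear, TrackID}, the whole schema; {AlbumID, Genre} is a candidate key.
These are minimal and exhaustive — every other superkey contains one of them.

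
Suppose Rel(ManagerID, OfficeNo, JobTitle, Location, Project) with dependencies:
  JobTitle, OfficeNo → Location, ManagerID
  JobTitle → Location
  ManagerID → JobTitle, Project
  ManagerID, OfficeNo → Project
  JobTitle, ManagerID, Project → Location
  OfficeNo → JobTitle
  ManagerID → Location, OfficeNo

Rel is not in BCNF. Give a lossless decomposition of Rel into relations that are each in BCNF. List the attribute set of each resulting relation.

Candidate keys of the original relation: {ManagerID}, {OfficeNo}.
{JobTitle, Location, ManagerID, OfficeNo, Project}: {JobTitle} determines {JobTitle, Location} here but is not a superkey — split on JobTitle → Location, giving {JobTitle, Location} and {JobTitle, ManagerID, OfficeNo, Project}.
{JobTitle, Location}: every determinant is a superkey — BCNF.
{JobTitle, ManagerID, OfficeNo, Project}: every determinant is a superkey — BCNF.

{JobTitle, Location}; {JobTitle, ManagerID, OfficeNo, Project}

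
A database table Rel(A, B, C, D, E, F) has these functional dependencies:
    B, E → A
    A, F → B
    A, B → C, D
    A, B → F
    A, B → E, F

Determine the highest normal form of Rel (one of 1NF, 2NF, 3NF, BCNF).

BCNF

Candidate keys: {A, B}, {A, F}, {B, E}. Prime attributes: {A, B, E, F}.
Each dependency's left side is a superkey — BCNF holds.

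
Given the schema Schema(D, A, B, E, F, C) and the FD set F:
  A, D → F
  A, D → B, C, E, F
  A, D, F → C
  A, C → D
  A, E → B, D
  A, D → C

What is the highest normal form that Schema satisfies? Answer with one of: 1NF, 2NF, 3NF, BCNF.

Candidate keys: {A, C}, {A, D}, {A, E}. Prime attributes: {A, C, D, E}.
The left-hand side of every FD is a superkey, so BCNF is satisfied.

BCNF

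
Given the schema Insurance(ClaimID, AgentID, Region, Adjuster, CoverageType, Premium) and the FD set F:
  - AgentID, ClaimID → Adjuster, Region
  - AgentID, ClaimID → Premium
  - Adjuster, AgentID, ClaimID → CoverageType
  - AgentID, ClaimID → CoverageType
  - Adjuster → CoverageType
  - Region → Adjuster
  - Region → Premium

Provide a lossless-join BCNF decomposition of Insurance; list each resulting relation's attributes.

{Adjuster, CoverageType}; {Adjuster, Premium, Region}; {AgentID, ClaimID, Region}

Candidate key of the original relation: {AgentID, ClaimID}.
In {Adjuster, AgentID, ClaimID, CoverageType, Premium, Region}, {Adjuster} is not a superkey ({Adjuster}⁺ restricted to this set is {Adjuster, CoverageType}), so split on Adjuster → CoverageType into {Adjuster, CoverageType} and {Adjuster, AgentID, ClaimID, Premium, Region}.
{Adjuster, CoverageType}: every determinant is a superkey — BCNF.
In {Adjuster, AgentID, ClaimID, Premium, Region}, {Region} is not a superkey ({Region}⁺ restricted to this set is {Adjuster, Premium, Region}), so split on Region → Adjuster, Premium into {Adjuster, Premium, Region} and {AgentID, ClaimID, Region}.
{Adjuster, Premium, Region}: every determinant is a superkey — BCNF.
{AgentID, ClaimID, Region}: every determinant is a superkey — BCNF.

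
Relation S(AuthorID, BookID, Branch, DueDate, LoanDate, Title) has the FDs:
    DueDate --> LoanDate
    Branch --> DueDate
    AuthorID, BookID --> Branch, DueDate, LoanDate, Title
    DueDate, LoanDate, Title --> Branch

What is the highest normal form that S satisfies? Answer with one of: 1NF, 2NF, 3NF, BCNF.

2NF

Candidate key: {AuthorID, BookID}. Prime attributes: {AuthorID, BookID}.
DueDate --> LoanDate: {DueDate}⁺ = {DueDate, LoanDate}, which is not all of the attributes, so the left side is not a superkey — BCNF is violated.
DueDate --> LoanDate determines the non-prime attribute {LoanDate} from a non-superkey — 3NF is violated.
Checking every proper subset of each key, none determines a non-prime attribute — 2NF is satisfied.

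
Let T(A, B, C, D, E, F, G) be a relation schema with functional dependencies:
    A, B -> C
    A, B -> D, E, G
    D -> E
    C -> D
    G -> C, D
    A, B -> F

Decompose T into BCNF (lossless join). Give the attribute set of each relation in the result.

{A, B, F, G}; {C, D}; {C, G}; {D, E}

Candidate key of the original relation: {A, B}.
In {A, B, C, D, E, F, G}, {D} is not a superkey ({D}⁺ restricted to this set is {D, E}), so split on D -> E into {D, E} and {A, B, C, D, F, G}.
{D, E} has no BCNF violation.
In {A, B, C, D, F, G}, {C} is not a superkey ({C}⁺ restricted to this set is {C, D}), so split on C -> D into {C, D} and {A, B, C, F, G}.
{C, D} has no BCNF violation.
In {A, B, C, F, G}, {G} is not a superkey ({G}⁺ restricted to this set is {C, G}), so split on G -> C into {C, G} and {A, B, F, G}.
{C, G} has no BCNF violation.
{A, B, F, G} has no BCNF violation.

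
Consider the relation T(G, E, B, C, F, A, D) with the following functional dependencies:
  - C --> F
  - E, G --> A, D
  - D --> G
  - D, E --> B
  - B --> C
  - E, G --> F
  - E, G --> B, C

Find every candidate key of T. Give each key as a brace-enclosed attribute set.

{D, E}, {E, G}

Attributes never on any right-hand side: {E} — every candidate key must contain it.
Closure of {D, E} is {A, B, C, D, E, F, G}, the whole schema; {D, E} is a candidate key.
Closure of {E, G} is {A, B, C, D, E, F, G}, the whole schema; {E, G} is a candidate key.
These are minimal and exhaustive — every other superkey contains one of them.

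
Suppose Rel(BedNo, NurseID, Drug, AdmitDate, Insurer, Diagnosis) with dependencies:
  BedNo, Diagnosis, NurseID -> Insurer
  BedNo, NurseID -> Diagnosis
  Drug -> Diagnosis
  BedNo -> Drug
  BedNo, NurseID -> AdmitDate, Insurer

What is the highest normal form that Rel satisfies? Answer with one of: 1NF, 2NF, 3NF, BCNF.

1NF

Candidate key: {BedNo, NurseID}. Prime attributes: {BedNo, NurseID}.
For Drug -> Diagnosis we have {Drug}⁺ = {Diagnosis, Drug}; {Drug} is not a superkey, so BCNF fails.
Drug -> Diagnosis determines the non-prime attribute {Diagnosis} from a non-superkey — 3NF is violated.
The proper key subset {BedNo} of {BedNo, NurseID} determines non-prime {Diagnosis, Drug}, so the relation is not even in 2NF.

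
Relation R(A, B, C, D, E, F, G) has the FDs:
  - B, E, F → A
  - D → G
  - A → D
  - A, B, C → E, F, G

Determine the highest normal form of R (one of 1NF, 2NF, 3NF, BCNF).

Candidate keys: {A, B, C}, {B, C, E, F}. Prime attributes: {A, B, C, E, F}.
B, E, F → A: {B, E, F}⁺ = {A, B, D, E, F, G}, which is not all of the attributes, so the left side is not a superkey — BCNF is violated.
D → G has non-prime {G} on the right and a non-superkey on the left, so 3NF fails.
{A} is a proper subset of the key {A, B, C}, and {A}⁺ contains the non-prime attributes {D, G} — a partial dependency, so 2NF is violated.

1NF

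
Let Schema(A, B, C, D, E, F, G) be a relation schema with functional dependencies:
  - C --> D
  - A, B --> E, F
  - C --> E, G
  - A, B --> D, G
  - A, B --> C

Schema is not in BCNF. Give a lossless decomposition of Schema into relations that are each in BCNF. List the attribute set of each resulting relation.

{A, B, C, F}; {C, D, E, G}

Candidate key of the original relation: {A, B}.
{A, B, C, D, E, F, G}: {C} determines {C, D, E, G} here but is not a superkey — split on C --> D, E, G, giving {C, D, E, G} and {A, B, C, F}.
{C, D, E, G}: every determinant is a superkey — BCNF.
{A, B, C, F}: every determinant is a superkey — BCNF.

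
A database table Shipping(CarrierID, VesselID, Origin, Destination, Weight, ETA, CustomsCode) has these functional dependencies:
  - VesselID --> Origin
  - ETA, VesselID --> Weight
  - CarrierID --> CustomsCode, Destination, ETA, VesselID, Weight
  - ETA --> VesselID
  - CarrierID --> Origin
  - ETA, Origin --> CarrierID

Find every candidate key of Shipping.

{CarrierID}, {ETA}

{CarrierID}⁺ = {CarrierID, CustomsCode, Destination, ETA, Origin, VesselID, Weight}, which is every attribute, so {CarrierID} is a candidate key.
{ETA}⁺ = {CarrierID, CustomsCode, Destination, ETA, Origin, VesselID, Weight}, which is every attribute, so {ETA} is a candidate key.
Any other superkey properly contains one of these, so there are no further candidate keys.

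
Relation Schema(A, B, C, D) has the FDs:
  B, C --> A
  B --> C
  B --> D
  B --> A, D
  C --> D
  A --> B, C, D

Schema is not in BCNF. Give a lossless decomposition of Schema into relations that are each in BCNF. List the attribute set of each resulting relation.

Candidate keys of the original relation: {A}, {B}.
Within {A, B, C, D}: {C}⁺ ∩ {A, B, C, D} = {C, D}, not the whole set, so C --> D violates BCNF; decompose into {C, D} and {A, B, C}.
{C, D} has no BCNF violation.
{A, B, C} has no BCNF violation.

{A, B, C}; {C, D}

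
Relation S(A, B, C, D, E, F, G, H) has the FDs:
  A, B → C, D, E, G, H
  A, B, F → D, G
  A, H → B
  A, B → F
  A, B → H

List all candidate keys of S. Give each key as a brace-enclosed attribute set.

{A, B}, {A, H}

Attributes never on any right-hand side: {A} — every candidate key must contain it.
{A, B}⁺ = {A, B, C, D, E, F, G, H}, which is every attribute, so {A, B} is a candidate key.
{A, H}⁺ = {A, B, C, D, E, F, G, H}, which is every attribute, so {A, H} is a candidate key.
Any other superkey properly contains one of these, so there are no further candidate keys.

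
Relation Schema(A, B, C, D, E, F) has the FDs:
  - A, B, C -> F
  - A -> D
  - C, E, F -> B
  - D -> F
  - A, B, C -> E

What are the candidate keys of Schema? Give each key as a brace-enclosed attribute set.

Attributes never on any right-hand side: {A, C} — every candidate key must contain all of them.
{A, B, C} is a candidate key since {A, B, C}⁺ = {A, B, C, D, E, F} covers every attribute.
{A, C, E} is a candidate key since {A, C, E}⁺ = {A, B, C, D, E, F} covers every attribute.
Any other superkey properly contains one of these, so there are no further candidate keys.

{A, B, C}, {A, C, E}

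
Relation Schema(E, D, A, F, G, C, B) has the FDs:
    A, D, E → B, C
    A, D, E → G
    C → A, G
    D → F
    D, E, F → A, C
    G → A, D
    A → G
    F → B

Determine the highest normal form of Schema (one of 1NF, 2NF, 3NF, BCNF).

Candidate keys: {A, E}, {C, E}, {D, E}, {E, G}. Prime attributes: {A, C, D, E, G}.
C → A, G: {C}⁺ = {A, B, C, D, F, G}, which is not all of the attributes, so the left side is not a superkey — BCNF is violated.
D → F determines the non-prime attribute {F} from a non-superkey — 3NF is violated.
The proper key subset {A} of {A, E} determines non-prime {B, F}, so the relation is not even in 2NF.

1NF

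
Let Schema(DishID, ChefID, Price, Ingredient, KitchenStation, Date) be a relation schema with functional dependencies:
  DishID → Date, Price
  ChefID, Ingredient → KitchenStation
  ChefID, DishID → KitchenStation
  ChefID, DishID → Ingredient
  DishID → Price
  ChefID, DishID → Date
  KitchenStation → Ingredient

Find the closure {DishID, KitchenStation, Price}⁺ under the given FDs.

{Date, DishID, Ingredient, KitchenStation, Price}

Start with {DishID, KitchenStation, Price}.
DishID → Date, Price applies; add {Date} → now {Date, DishID, KitchenStation, Price}.
KitchenStation → Ingredient applies; add {Ingredient} → now {Date, DishID, Ingredient, KitchenStation, Price}.
No further FD applies.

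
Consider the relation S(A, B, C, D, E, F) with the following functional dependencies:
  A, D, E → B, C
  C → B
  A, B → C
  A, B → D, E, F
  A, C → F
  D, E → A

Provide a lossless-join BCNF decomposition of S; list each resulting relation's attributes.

Candidate keys of the original relation: {A, B}, {A, C}, {D, E}.
{A, B, C, D, E, F}: {C} determines {B, C} here but is not a superkey — split on C → B, giving {B, C} and {A, C, D, E, F}.
{B, C} is in BCNF.
{A, C, D, E, F} is in BCNF.

{A, C, D, E, F}; {B, C}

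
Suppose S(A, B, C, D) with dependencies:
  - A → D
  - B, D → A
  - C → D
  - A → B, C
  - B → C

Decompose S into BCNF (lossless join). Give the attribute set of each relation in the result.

{A, B, C}; {C, D}

Candidate keys of the original relation: {A}, {B}.
Within {A, B, C, D}: {C}⁺ ∩ {A, B, C, D} = {C, D}, not the whole set, so C → D violates BCNF; decompose into {C, D} and {A, B, C}.
{C, D} is in BCNF.
{A, B, C} is in BCNF.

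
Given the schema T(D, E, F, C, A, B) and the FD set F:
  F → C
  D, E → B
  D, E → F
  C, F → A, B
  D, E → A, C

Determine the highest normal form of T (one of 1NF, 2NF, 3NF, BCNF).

2NF

Candidate key: {D, E}. Prime attributes: {D, E}.
F → C: {F}⁺ = {A, B, C, F}, which is not all of the attributes, so the left side is not a superkey — BCNF is violated.
F → C determines the non-prime attribute {C} from a non-superkey — 3NF is violated.
No non-prime attribute depends on a proper subset of any candidate key, so 2NF holds.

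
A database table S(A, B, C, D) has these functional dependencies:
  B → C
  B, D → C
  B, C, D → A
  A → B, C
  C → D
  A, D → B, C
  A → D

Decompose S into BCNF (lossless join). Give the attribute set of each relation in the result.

Candidate keys of the original relation: {A}, {B}.
Within {A, B, C, D}: {C}⁺ ∩ {A, B, C, D} = {C, D}, not the whole set, so C → D violates BCNF; decompose into {C, D} and {A, B, C}.
{C, D}: every determinant is a superkey — BCNF.
{A, B, C}: every determinant is a superkey — BCNF.

{A, B, C}; {C, D}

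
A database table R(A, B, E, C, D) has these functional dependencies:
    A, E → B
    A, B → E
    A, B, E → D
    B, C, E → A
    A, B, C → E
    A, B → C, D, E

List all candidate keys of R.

{A, B}⁺ = {A, B, C, D, E} — all of the relation — so {A, B} is a candidate key.
{A, E}⁺ = {A, B, C, D, E} — all of the relation — so {A, E} is a candidate key.
{B, C, E}⁺ = {A, B, C, D, E} — all of the relation — so {B, C, E} is a candidate key.
Any other superkey properly contains one of these, so there are no further candidate keys.

{A, B}, {A, E}, {B, C, E}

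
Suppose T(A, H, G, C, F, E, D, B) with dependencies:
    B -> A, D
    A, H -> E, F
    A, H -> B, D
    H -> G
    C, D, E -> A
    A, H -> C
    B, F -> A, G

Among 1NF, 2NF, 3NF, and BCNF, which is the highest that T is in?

1NF

Candidate keys: {A, H}, {B, H}, {C, D, E, H}. Prime attributes: {A, B, C, D, E, H}.
For B -> A, D we have {B}⁺ = {A, B, D}; {B} is not a superkey, so BCNF fails.
H -> G determines the non-prime attribute {G} from a non-superkey — 3NF is violated.
The proper key subset {H} of {A, H} determines non-prime {G}, so the relation is not even in 2NF.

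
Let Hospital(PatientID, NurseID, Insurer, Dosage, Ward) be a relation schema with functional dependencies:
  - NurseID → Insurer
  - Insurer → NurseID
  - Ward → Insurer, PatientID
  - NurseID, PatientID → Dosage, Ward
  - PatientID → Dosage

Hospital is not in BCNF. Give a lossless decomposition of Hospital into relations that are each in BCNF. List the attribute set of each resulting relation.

Candidate keys of the original relation: {Insurer, PatientID}, {NurseID, PatientID}, {Ward}.
Within {Dosage, Insurer, NurseID, PatientID, Ward}: {NurseID}⁺ ∩ {Dosage, Insurer, NurseID, PatientID, Ward} = {Insurer, NurseID}, not the whole set, so NurseID → Insurer violates BCNF; decompose into {Insurer, NurseID} and {Dosage, NurseID, PatientID, Ward}.
{Insurer, NurseID} is in BCNF.
Within {Dosage, NurseID, PatientID, Ward}: {PatientID}⁺ ∩ {Dosage, NurseID, PatientID, Ward} = {Dosage, PatientID}, not the whole set, so PatientID → Dosage violates BCNF; decompose into {Dosage, PatientID} and {NurseID, PatientID, Ward}.
{Dosage, PatientID} is in BCNF.
{NurseID, PatientID, Ward} is in BCNF.

{Dosage, PatientID}; {Insurer, NurseID}; {NurseID, PatientID, Ward}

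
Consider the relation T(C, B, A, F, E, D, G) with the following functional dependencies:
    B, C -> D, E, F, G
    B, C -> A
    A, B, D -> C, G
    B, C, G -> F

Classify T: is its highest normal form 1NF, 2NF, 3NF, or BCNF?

Candidate keys: {A, B, D}, {B, C}. Prime attributes: {A, B, C, D}.
Every FD has a superkey on the left, so the relation is in BCNF.

BCNF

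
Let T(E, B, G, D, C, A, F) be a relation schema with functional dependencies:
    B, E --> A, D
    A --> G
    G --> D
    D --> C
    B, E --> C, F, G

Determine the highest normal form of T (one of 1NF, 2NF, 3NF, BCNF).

Candidate key: {B, E}. Prime attributes: {B, E}.
A --> G: {A}⁺ = {A, C, D, G}, which is not all of the attributes, so the left side is not a superkey — BCNF is violated.
A --> G determines the non-prime attribute {G} from a non-superkey — 3NF is violated.
No proper subset of a key has a non-prime attribute in its closure, so there is no partial dependency; 2NF holds.

2NF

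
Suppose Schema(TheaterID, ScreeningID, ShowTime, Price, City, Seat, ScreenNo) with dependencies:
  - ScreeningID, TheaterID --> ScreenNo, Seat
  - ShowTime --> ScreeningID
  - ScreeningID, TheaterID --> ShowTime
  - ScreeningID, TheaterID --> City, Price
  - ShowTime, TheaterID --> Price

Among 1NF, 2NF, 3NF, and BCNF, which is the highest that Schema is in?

Candidate keys: {ScreeningID, TheaterID}, {ShowTime, TheaterID}. Prime attributes: {ScreeningID, ShowTime, TheaterID}.
ShowTime --> ScreeningID: {ShowTime}⁺ = {ScreeningID, ShowTime}, which is not all of the attributes, so the left side is not a superkey — BCNF is violated.
But every attribute on its right side ({ScreeningID}) is prime, and the same holds for every other non-superkey FD, so 3NF still holds.

3NF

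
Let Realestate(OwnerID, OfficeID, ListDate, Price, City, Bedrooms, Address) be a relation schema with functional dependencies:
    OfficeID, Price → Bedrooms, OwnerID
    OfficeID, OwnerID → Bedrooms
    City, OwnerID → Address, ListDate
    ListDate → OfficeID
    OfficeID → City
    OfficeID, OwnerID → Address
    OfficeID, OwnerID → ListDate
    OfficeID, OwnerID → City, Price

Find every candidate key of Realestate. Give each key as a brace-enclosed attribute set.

{City, OwnerID}⁺ = {Address, Bedrooms, City, ListDate, OfficeID, OwnerID, Price} — all of the relation — so {City, OwnerID} is a candidate key.
{ListDate, OwnerID}⁺ = {Address, Bedrooms, City, ListDate, OfficeID, OwnerID, Price} — all of the relation — so {ListDate, OwnerID} is a candidate key.
{ListDate, Price}⁺ = {Address, Bedrooms, City, ListDate, OfficeID, OwnerID, Price} — all of the relation — so {ListDate, Price} is a candidate key.
{OfficeID, OwnerID}⁺ = {Address, Bedrooms, City, ListDate, OfficeID, OwnerID, Price} — all of the relation — so {OfficeID, OwnerID} is a candidate key.
{OfficeID, Price}⁺ = {Address, Bedrooms, City, ListDate, OfficeID, OwnerID, Price} — all of the relation — so {OfficeID, Price} is a candidate key.
These are minimal and exhaustive — every other superkey contains one of them.

{City, OwnerID}, {ListDate, OwnerID}, {ListDate, Price}, {OfficeID, OwnerID}, {OfficeID, Price}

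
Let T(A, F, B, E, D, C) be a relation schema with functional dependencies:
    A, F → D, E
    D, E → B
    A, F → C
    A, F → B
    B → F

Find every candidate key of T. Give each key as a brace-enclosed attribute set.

Attributes never on any right-hand side: {A} — every candidate key must contain it.
{A, B}⁺ = {A, B, C, D, E, F}, which is every attribute, so {A, B} is a candidate key.
{A, F}⁺ = {A, B, C, D, E, F}, which is every attribute, so {A, F} is a candidate key.
{A, D, E}⁺ = {A, B, C, D, E, F}, which is every attribute, so {A, D, E} is a candidate key.
These are minimal and exhaustive — every other superkey contains one of them.

{A, B}, {A, D, E}, {A, F}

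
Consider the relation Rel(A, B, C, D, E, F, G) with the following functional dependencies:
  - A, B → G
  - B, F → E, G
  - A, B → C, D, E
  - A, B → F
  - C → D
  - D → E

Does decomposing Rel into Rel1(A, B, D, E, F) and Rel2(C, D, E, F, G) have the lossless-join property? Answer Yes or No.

No

Rel1 ∩ Rel2 = {D, E, F}; its closure under F is {D, E, F}.
The closure covers neither Rel1 nor Rel2 entirely; the join is not lossless.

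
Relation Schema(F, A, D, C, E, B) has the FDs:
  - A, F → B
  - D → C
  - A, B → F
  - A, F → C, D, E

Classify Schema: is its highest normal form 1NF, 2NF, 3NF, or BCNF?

2NF

Candidate keys: {A, B}, {A, F}. Prime attributes: {A, B, F}.
D → C: {D}⁺ = {C, D}, which is not all of the attributes, so the left side is not a superkey — BCNF is violated.
D → C has non-prime {C} on the right and a non-superkey on the left, so 3NF fails.
No proper subset of a key has a non-prime attribute in its closure, so there is no partial dependency; 2NF holds.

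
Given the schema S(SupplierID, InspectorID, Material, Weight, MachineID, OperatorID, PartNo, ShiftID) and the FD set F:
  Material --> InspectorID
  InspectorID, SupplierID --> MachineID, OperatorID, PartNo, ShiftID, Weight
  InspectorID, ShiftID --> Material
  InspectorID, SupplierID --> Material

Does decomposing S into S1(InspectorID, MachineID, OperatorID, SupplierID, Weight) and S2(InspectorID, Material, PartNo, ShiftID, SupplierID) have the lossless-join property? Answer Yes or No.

Yes

The shared attributes are {InspectorID, SupplierID} and {InspectorID, SupplierID}⁺ = {InspectorID, MachineID, Material, OperatorID, PartNo, ShiftID, SupplierID, Weight}.
S1 is contained in that closure, so S1 ∩ S2 --> S1 holds and the join is lossless.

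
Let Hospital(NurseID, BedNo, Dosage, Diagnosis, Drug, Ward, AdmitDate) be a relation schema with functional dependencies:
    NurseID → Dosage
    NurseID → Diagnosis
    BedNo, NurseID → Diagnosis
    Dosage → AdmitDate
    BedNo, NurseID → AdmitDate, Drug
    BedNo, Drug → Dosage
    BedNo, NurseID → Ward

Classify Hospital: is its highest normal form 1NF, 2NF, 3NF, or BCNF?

1NF

Candidate key: {BedNo, NurseID}. Prime attributes: {BedNo, NurseID}.
NurseID → Dosage: {NurseID}⁺ = {AdmitDate, Diagnosis, Dosage, NurseID}, which is not all of the attributes, so the left side is not a superkey — BCNF is violated.
Because {Dosage} is non-prime and the left side of NurseID → Dosage is not a superkey, the relation is not in 3NF.
Since {NurseID} ⊂ {BedNo, NurseID} and {NurseID}⁺ ⊇ {AdmitDate, Diagnosis, Dosage} with {AdmitDate, Diagnosis, Dosage} non-prime, there is a partial dependency; 2NF fails.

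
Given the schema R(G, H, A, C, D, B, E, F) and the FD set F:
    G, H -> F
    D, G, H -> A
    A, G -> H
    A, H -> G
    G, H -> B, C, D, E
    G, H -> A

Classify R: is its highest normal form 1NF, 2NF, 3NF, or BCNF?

Candidate keys: {A, G}, {A, H}, {G, H}. Prime attributes: {A, G, H}.
Every FD has a superkey on the left, so the relation is in BCNF.

BCNF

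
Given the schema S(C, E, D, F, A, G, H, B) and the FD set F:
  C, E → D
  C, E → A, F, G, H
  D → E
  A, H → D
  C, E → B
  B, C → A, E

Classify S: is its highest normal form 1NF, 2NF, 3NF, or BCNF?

Candidate keys: {A, C, H}, {B, C}, {C, D}, {C, E}. Prime attributes: {A, B, C, D, E, H}.
For D → E we have {D}⁺ = {D, E}; {D} is not a superkey, so BCNF fails.
Since {E} ⊆ prime attributes and every other non-superkey FD also has a prime right side, the schema is in 3NF.

3NF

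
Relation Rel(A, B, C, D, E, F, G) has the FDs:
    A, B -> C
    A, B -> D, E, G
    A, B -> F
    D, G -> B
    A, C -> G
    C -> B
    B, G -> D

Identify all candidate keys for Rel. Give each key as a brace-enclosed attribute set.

{A, B}, {A, C}, {A, D, G}

{A} never appears on the right of any FD, so every key must include it.
{A, B} is a candidate key since {A, B}⁺ = {A, B, C, D, E, F, G} covers every attribute.
{A, C} is a candidate key since {A, C}⁺ = {A, B, C, D, E, F, G} covers every attribute.
{A, D, G} is a candidate key since {A, D, G}⁺ = {A, B, C, D, E, F, G} covers every attribute.
These are minimal and exhaustive — every other superkey contains one of them.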